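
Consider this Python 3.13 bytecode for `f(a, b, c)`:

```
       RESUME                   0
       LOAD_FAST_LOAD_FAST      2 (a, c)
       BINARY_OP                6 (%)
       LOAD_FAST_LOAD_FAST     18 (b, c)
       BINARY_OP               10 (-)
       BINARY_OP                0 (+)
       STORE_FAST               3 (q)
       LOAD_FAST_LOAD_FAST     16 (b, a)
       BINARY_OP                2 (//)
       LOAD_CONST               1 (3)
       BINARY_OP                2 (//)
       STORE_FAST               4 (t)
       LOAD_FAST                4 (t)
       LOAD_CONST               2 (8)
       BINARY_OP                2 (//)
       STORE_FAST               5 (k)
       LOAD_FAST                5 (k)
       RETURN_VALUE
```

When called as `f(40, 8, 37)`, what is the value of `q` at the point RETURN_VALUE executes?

LOAD_FAST_LOAD_FAST a,c → push 40,37. Stack: [40, 37]
BINARY_OP % → 40 % 37 = 3. Stack: [3]
LOAD_FAST_LOAD_FAST b,c → push 8,37. Stack: [3, 8, 37]
BINARY_OP - → 8 - 37 = -29. Stack: [3, -29]
BINARY_OP + → 3 + -29 = -26. Stack: [-26]
STORE_FAST q → q=-26. Stack: []
LOAD_FAST_LOAD_FAST b,a → push 8,40. Stack: [8, 40]
BINARY_OP // → 8 // 40 = 0. Stack: [0]
LOAD_CONST → push 3. Stack: [0, 3]
BINARY_OP // → 0 // 3 = 0. Stack: [0]
STORE_FAST t → t=0. Stack: []
LOAD_FAST t → push 0. Stack: [0]
LOAD_CONST → push 8. Stack: [0, 8]
BINARY_OP // → 0 // 8 = 0. Stack: [0]
STORE_FAST k → k=0. Stack: []
LOAD_FAST k → push 0. Stack: [0]
RETURN_VALUE → return 0.

-26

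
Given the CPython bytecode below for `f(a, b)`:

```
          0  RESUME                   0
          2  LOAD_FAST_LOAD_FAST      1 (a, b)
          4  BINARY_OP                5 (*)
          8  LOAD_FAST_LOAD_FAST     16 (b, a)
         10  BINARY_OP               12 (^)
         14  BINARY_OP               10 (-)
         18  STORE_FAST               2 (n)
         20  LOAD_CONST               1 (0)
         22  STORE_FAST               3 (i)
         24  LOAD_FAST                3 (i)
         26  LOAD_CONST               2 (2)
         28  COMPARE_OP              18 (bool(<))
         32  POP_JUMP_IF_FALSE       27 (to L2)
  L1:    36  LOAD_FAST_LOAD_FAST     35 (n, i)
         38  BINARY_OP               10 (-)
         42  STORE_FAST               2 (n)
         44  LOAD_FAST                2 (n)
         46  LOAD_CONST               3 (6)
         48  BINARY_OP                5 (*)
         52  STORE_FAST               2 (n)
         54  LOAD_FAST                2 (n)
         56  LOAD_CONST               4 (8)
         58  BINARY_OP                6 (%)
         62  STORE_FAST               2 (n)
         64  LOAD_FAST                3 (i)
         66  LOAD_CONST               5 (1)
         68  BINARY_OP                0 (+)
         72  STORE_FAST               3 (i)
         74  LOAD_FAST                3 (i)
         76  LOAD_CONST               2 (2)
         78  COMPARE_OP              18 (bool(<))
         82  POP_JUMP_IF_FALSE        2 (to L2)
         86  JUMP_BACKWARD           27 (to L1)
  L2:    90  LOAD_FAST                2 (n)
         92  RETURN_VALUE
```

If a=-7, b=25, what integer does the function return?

LOAD_FAST_LOAD_FAST a,b → push -7,25. Stack: [-7, 25]
BINARY_OP * → -7 * 25 = -175. Stack: [-175]
LOAD_FAST_LOAD_FAST b,a → push 25,-7. Stack: [-175, 25, -7]
BINARY_OP ^ → 25 ^ -7 = -32. Stack: [-175, -32]
BINARY_OP - → -175 - -32 = -143. Stack: [-143]
STORE_FAST n → n=-143. Stack: []
LOAD_CONST → push 0. Stack: [0]
STORE_FAST i → i=0. Stack: []
LOAD_FAST i → push 0. Stack: [0]
LOAD_CONST → push 2. Stack: [0, 2]
COMPARE_OP bool(<) → 0 vs 2 = True. Stack: [True]
POP_JUMP_IF_FALSE → pop True; no jump. Stack: []
LOAD_FAST_LOAD_FAST n,i → push -143,0. Stack: [-143, 0]
BINARY_OP - → -143 - 0 = -143. Stack: [-143]
STORE_FAST n → n=-143. Stack: []
LOAD_FAST n → push -143. Stack: [-143]
LOAD_CONST → push 6. Stack: [-143, 6]
BINARY_OP * → -143 * 6 = -858. Stack: [-858]
STORE_FAST n → n=-858. Stack: []
LOAD_FAST n → push -858. Stack: [-858]
LOAD_CONST → push 8. Stack: [-858, 8]
BINARY_OP % → -858 % 8 = 6. Stack: [6]
STORE_FAST n → n=6. Stack: []
LOAD_FAST i → push 0. Stack: [0]
LOAD_CONST → push 1. Stack: [0, 1]
BINARY_OP + → 0 + 1 = 1. Stack: [1]
STORE_FAST i → i=1. Stack: []
LOAD_FAST i → push 1. Stack: [1]
LOAD_CONST → push 2. Stack: [1, 2]
COMPARE_OP bool(<) → 1 vs 2 = True. Stack: [True]
POP_JUMP_IF_FALSE → pop True; no jump. Stack: []
LOAD_FAST_LOAD_FAST n,i → push 6,1. Stack: [6, 1]
BINARY_OP - → 6 - 1 = 5. Stack: [5]
STORE_FAST n → n=5. Stack: []
LOAD_FAST n → push 5. Stack: [5]
LOAD_CONST → push 6. Stack: [5, 6]
BINARY_OP * → 5 * 6 = 30. Stack: [30]
STORE_FAST n → n=30. Stack: []
LOAD_FAST n → push 30. Stack: [30]
LOAD_CONST → push 8. Stack: [30, 8]
BINARY_OP % → 30 % 8 = 6. Stack: [6]
STORE_FAST n → n=6. Stack: []
LOAD_FAST i → push 1. Stack: [1]
LOAD_CONST → push 1. Stack: [1, 1]
BINARY_OP + → 1 + 1 = 2. Stack: [2]
STORE_FAST i → i=2. Stack: []
LOAD_FAST i → push 2. Stack: [2]
LOAD_CONST → push 2. Stack: [2, 2]
COMPARE_OP bool(<) → 2 vs 2 = False. Stack: [False]
POP_JUMP_IF_FALSE → pop False; jump. Stack: []
LOAD_FAST n → push 6. Stack: [6]
RETURN_VALUE → return 6.

6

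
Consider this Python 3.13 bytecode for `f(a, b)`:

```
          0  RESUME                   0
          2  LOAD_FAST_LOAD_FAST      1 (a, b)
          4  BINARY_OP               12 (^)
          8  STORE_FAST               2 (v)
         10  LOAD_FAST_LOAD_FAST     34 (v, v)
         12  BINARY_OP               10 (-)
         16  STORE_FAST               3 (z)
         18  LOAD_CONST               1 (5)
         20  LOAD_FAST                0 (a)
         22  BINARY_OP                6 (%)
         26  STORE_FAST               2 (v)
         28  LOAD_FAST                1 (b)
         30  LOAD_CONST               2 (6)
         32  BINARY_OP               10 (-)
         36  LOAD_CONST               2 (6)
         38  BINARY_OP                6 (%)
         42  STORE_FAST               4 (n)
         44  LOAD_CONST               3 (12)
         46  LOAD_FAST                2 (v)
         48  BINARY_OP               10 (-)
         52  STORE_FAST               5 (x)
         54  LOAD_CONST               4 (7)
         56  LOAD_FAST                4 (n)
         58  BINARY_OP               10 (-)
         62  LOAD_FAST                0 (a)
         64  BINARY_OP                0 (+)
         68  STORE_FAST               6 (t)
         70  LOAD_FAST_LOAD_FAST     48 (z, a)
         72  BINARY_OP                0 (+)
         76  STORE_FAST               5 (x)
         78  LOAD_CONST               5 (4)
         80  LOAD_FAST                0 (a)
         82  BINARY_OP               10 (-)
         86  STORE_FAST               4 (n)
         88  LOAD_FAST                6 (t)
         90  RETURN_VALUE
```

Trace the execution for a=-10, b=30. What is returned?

-3

LOAD_FAST_LOAD_FAST a,b → push -10,30. Stack: [-10, 30]
BINARY_OP ^ → -10 ^ 30 = -24. Stack: [-24]
STORE_FAST v → v=-24. Stack: []
LOAD_FAST_LOAD_FAST v,v → push -24,-24. Stack: [-24, -24]
BINARY_OP - → -24 - -24 = 0. Stack: [0]
STORE_FAST z → z=0. Stack: []
LOAD_CONST → push 5. Stack: [5]
LOAD_FAST a → push -10. Stack: [5, -10]
BINARY_OP % → 5 % -10 = -5. Stack: [-5]
STORE_FAST v → v=-5. Stack: []
LOAD_FAST b → push 30. Stack: [30]
LOAD_CONST → push 6. Stack: [30, 6]
BINARY_OP - → 30 - 6 = 24. Stack: [24]
LOAD_CONST → push 6. Stack: [24, 6]
BINARY_OP % → 24 % 6 = 0. Stack: [0]
STORE_FAST n → n=0. Stack: []
LOAD_CONST → push 12. Stack: [12]
LOAD_FAST v → push -5. Stack: [12, -5]
BINARY_OP - → 12 - -5 = 17. Stack: [17]
STORE_FAST x → x=17. Stack: []
LOAD_CONST → push 7. Stack: [7]
LOAD_FAST n → push 0. Stack: [7, 0]
BINARY_OP - → 7 - 0 = 7. Stack: [7]
LOAD_FAST a → push -10. Stack: [7, -10]
BINARY_OP + → 7 + -10 = -3. Stack: [-3]
STORE_FAST t → t=-3. Stack: []
LOAD_FAST_LOAD_FAST z,a → push 0,-10. Stack: [0, -10]
BINARY_OP + → 0 + -10 = -10. Stack: [-10]
STORE_FAST x → x=-10. Stack: []
LOAD_CONST → push 4. Stack: [4]
LOAD_FAST a → push -10. Stack: [4, -10]
BINARY_OP - → 4 - -10 = 14. Stack: [14]
STORE_FAST n → n=14. Stack: []
LOAD_FAST t → push -3. Stack: [-3]
RETURN_VALUE → return -3.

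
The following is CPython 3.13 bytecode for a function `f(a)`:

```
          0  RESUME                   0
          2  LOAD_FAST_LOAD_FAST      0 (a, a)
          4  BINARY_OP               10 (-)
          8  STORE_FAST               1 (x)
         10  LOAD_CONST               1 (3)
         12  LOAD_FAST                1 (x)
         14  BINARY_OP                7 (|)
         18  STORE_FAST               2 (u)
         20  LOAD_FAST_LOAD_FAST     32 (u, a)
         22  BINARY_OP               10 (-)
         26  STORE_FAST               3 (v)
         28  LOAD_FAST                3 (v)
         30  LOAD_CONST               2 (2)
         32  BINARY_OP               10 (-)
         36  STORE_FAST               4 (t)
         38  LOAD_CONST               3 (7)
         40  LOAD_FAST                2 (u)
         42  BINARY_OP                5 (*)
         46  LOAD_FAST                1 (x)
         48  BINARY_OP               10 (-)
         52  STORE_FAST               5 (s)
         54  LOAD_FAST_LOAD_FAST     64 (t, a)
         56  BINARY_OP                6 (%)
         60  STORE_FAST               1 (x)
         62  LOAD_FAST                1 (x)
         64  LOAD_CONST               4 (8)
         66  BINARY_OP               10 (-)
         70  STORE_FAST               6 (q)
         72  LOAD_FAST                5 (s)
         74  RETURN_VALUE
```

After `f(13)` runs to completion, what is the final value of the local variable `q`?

LOAD_FAST_LOAD_FAST a,a → push 13,13. Stack: [13, 13]
BINARY_OP - → 13 - 13 = 0. Stack: [0]
STORE_FAST x → x=0. Stack: []
LOAD_CONST → push 3. Stack: [3]
LOAD_FAST x → push 0. Stack: [3, 0]
BINARY_OP | → 3 | 0 = 3. Stack: [3]
STORE_FAST u → u=3. Stack: []
LOAD_FAST_LOAD_FAST u,a → push 3,13. Stack: [3, 13]
BINARY_OP - → 3 - 13 = -10. Stack: [-10]
STORE_FAST v → v=-10. Stack: []
LOAD_FAST v → push -10. Stack: [-10]
LOAD_CONST → push 2. Stack: [-10, 2]
BINARY_OP - → -10 - 2 = -12. Stack: [-12]
STORE_FAST t → t=-12. Stack: []
LOAD_CONST → push 7. Stack: [7]
LOAD_FAST u → push 3. Stack: [7, 3]
BINARY_OP * → 7 * 3 = 21. Stack: [21]
LOAD_FAST x → push 0. Stack: [21, 0]
BINARY_OP - → 21 - 0 = 21. Stack: [21]
STORE_FAST s → s=21. Stack: []
LOAD_FAST_LOAD_FAST t,a → push -12,13. Stack: [-12, 13]
BINARY_OP % → -12 % 13 = 1. Stack: [1]
STORE_FAST x → x=1. Stack: []
LOAD_FAST x → push 1. Stack: [1]
LOAD_CONST → push 8. Stack: [1, 8]
BINARY_OP - → 1 - 8 = -7. Stack: [-7]
STORE_FAST q → q=-7. Stack: []
LOAD_FAST s → push 21. Stack: [21]
RETURN_VALUE → return 21.

-7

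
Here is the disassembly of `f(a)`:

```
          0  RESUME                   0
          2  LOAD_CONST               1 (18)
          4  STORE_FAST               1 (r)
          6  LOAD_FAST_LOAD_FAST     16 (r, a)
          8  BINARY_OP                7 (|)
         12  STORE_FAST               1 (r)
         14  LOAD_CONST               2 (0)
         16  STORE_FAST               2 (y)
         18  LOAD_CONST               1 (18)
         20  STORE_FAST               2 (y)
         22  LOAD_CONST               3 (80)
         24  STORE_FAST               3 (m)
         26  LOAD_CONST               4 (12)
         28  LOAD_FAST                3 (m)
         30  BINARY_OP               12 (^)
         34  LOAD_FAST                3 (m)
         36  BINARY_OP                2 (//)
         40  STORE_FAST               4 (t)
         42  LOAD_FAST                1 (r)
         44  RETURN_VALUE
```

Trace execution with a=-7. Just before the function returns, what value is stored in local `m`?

LOAD_CONST → push 18. Stack: [18]
STORE_FAST r → r=18. Stack: []
LOAD_FAST_LOAD_FAST r,a → push 18,-7. Stack: [18, -7]
BINARY_OP | → 18 | -7 = -5. Stack: [-5]
STORE_FAST r → r=-5. Stack: []
LOAD_CONST → push 0. Stack: [0]
STORE_FAST y → y=0. Stack: []
LOAD_CONST → push 18. Stack: [18]
STORE_FAST y → y=18. Stack: []
LOAD_CONST → push 80. Stack: [80]
STORE_FAST m → m=80. Stack: []
LOAD_CONST → push 12. Stack: [12]
LOAD_FAST m → push 80. Stack: [12, 80]
BINARY_OP ^ → 12 ^ 80 = 92. Stack: [92]
LOAD_FAST m → push 80. Stack: [92, 80]
BINARY_OP // → 92 // 80 = 1. Stack: [1]
STORE_FAST t → t=1. Stack: []
LOAD_FAST r → push -5. Stack: [-5]
RETURN_VALUE → return -5.

80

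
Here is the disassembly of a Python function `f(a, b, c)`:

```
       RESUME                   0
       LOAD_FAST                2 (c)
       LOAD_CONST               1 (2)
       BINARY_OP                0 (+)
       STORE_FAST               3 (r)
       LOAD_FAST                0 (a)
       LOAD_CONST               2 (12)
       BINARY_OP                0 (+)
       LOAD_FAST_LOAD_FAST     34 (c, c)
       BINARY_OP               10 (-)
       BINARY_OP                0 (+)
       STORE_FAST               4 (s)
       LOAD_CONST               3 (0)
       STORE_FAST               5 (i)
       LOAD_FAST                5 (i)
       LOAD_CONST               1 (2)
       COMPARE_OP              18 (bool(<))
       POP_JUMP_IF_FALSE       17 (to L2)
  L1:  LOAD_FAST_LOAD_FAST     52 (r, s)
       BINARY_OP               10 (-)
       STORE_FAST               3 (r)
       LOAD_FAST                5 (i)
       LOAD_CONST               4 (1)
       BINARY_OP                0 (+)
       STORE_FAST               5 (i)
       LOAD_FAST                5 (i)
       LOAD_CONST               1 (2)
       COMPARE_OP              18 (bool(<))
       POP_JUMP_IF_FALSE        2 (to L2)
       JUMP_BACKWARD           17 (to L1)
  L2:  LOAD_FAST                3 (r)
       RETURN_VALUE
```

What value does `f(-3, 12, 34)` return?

LOAD_FAST c → push 34. Stack: [34]
LOAD_CONST → push 2. Stack: [34, 2]
BINARY_OP + → 34 + 2 = 36. Stack: [36]
STORE_FAST r → r=36. Stack: []
LOAD_FAST a → push -3. Stack: [-3]
LOAD_CONST → push 12. Stack: [-3, 12]
BINARY_OP + → -3 + 12 = 9. Stack: [9]
LOAD_FAST_LOAD_FAST c,c → push 34,34. Stack: [9, 34, 34]
BINARY_OP - → 34 - 34 = 0. Stack: [9, 0]
BINARY_OP + → 9 + 0 = 9. Stack: [9]
STORE_FAST s → s=9. Stack: []
LOAD_CONST → push 0. Stack: [0]
STORE_FAST i → i=0. Stack: []
LOAD_FAST i → push 0. Stack: [0]
LOAD_CONST → push 2. Stack: [0, 2]
COMPARE_OP bool(<) → 0 vs 2 = True. Stack: [True]
POP_JUMP_IF_FALSE → pop True; no jump. Stack: []
LOAD_FAST_LOAD_FAST r,s → push 36,9. Stack: [36, 9]
BINARY_OP - → 36 - 9 = 27. Stack: [27]
STORE_FAST r → r=27. Stack: []
LOAD_FAST i → push 0. Stack: [0]
LOAD_CONST → push 1. Stack: [0, 1]
BINARY_OP + → 0 + 1 = 1. Stack: [1]
STORE_FAST i → i=1. Stack: []
LOAD_FAST i → push 1. Stack: [1]
LOAD_CONST → push 2. Stack: [1, 2]
COMPARE_OP bool(<) → 1 vs 2 = True. Stack: [True]
POP_JUMP_IF_FALSE → pop True; no jump. Stack: []
LOAD_FAST_LOAD_FAST r,s → push 27,9. Stack: [27, 9]
BINARY_OP - → 27 - 9 = 18. Stack: [18]
STORE_FAST r → r=18. Stack: []
LOAD_FAST i → push 1. Stack: [1]
LOAD_CONST → push 1. Stack: [1, 1]
BINARY_OP + → 1 + 1 = 2. Stack: [2]
STORE_FAST i → i=2. Stack: []
LOAD_FAST i → push 2. Stack: [2]
LOAD_CONST → push 2. Stack: [2, 2]
COMPARE_OP bool(<) → 2 vs 2 = False. Stack: [False]
POP_JUMP_IF_FALSE → pop False; jump. Stack: []
LOAD_FAST r → push 18. Stack: [18]
RETURN_VALUE → return 18.

18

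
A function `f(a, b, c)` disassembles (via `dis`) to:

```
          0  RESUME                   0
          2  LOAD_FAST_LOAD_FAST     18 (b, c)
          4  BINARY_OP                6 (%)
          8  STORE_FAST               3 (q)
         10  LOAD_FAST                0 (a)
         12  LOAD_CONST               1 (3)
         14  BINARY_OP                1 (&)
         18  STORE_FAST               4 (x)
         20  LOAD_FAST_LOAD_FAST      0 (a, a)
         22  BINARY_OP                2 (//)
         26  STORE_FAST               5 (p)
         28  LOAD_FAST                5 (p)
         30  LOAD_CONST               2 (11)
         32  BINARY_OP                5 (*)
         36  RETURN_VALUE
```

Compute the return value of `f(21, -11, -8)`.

11

LOAD_FAST_LOAD_FAST b,c → push -11,-8. Stack: [-11, -8]
BINARY_OP % → -11 % -8 = -3. Stack: [-3]
STORE_FAST q → q=-3. Stack: []
LOAD_FAST a → push 21. Stack: [21]
LOAD_CONST → push 3. Stack: [21, 3]
BINARY_OP & → 21 & 3 = 1. Stack: [1]
STORE_FAST x → x=1. Stack: []
LOAD_FAST_LOAD_FAST a,a → push 21,21. Stack: [21, 21]
BINARY_OP // → 21 // 21 = 1. Stack: [1]
STORE_FAST p → p=1. Stack: []
LOAD_FAST p → push 1. Stack: [1]
LOAD_CONST → push 11. Stack: [1, 11]
BINARY_OP * → 1 * 11 = 11. Stack: [11]
RETURN_VALUE → return 11.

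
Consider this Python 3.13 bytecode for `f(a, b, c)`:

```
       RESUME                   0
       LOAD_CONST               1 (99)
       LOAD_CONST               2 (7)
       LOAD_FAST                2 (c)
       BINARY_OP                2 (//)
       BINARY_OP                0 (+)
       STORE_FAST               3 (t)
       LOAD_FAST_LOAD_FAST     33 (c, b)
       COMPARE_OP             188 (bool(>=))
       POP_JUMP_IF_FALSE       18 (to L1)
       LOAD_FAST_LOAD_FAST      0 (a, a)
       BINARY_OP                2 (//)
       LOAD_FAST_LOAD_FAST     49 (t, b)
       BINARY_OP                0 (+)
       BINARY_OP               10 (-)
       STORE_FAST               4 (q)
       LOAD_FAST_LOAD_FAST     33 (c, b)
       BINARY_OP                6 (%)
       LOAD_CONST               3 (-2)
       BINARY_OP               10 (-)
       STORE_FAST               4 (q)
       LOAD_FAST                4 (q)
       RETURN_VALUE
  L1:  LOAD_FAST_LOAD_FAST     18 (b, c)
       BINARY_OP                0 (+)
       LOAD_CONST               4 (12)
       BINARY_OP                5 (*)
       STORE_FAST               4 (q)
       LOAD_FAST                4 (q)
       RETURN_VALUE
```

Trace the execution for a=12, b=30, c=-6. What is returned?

LOAD_CONST → push 99. Stack: [99]
LOAD_CONST → push 7. Stack: [99, 7]
LOAD_FAST c → push -6. Stack: [99, 7, -6]
BINARY_OP // → 7 // -6 = -2. Stack: [99, -2]
BINARY_OP + → 99 + -2 = 97. Stack: [97]
STORE_FAST t → t=97. Stack: []
LOAD_FAST_LOAD_FAST c,b → push -6,30. Stack: [-6, 30]
COMPARE_OP bool(>=) → -6 vs 30 = False. Stack: [False]
POP_JUMP_IF_FALSE → pop False; jump. Stack: []
LOAD_FAST_LOAD_FAST b,c → push 30,-6. Stack: [30, -6]
BINARY_OP + → 30 + -6 = 24. Stack: [24]
LOAD_CONST → push 12. Stack: [24, 12]
BINARY_OP * → 24 * 12 = 288. Stack: [288]
STORE_FAST q → q=288. Stack: []
LOAD_FAST q → push 288. Stack: [288]
RETURN_VALUE → return 288.

288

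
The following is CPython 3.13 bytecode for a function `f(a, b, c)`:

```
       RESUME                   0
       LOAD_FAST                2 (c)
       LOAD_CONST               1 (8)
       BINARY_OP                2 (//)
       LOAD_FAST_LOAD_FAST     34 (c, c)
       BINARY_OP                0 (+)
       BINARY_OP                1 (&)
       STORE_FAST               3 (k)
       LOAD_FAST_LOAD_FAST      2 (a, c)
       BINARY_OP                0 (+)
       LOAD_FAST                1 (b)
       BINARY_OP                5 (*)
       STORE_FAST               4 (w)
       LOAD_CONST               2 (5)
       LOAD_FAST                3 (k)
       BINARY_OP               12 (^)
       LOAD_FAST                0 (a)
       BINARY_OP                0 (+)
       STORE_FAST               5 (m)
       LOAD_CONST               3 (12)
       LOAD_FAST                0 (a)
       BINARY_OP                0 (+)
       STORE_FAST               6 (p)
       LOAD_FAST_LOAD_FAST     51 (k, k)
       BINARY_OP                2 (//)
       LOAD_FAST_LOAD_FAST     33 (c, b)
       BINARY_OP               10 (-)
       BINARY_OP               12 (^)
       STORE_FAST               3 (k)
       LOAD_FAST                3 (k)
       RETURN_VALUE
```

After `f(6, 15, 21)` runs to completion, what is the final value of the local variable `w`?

405

LOAD_FAST c → push 21. Stack: [21]
LOAD_CONST → push 8. Stack: [21, 8]
BINARY_OP // → 21 // 8 = 2. Stack: [2]
LOAD_FAST_LOAD_FAST c,c → push 21,21. Stack: [2, 21, 21]
BINARY_OP + → 21 + 21 = 42. Stack: [2, 42]
BINARY_OP & → 2 & 42 = 2. Stack: [2]
STORE_FAST k → k=2. Stack: []
LOAD_FAST_LOAD_FAST a,c → push 6,21. Stack: [6, 21]
BINARY_OP + → 6 + 21 = 27. Stack: [27]
LOAD_FAST b → push 15. Stack: [27, 15]
BINARY_OP * → 27 * 15 = 405. Stack: [405]
STORE_FAST w → w=405. Stack: []
LOAD_CONST → push 5. Stack: [5]
LOAD_FAST k → push 2. Stack: [5, 2]
BINARY_OP ^ → 5 ^ 2 = 7. Stack: [7]
LOAD_FAST a → push 6. Stack: [7, 6]
BINARY_OP + → 7 + 6 = 13. Stack: [13]
STORE_FAST m → m=13. Stack: []
LOAD_CONST → push 12. Stack: [12]
LOAD_FAST a → push 6. Stack: [12, 6]
BINARY_OP + → 12 + 6 = 18. Stack: [18]
STORE_FAST p → p=18. Stack: []
LOAD_FAST_LOAD_FAST k,k → push 2,2. Stack: [2, 2]
BINARY_OP // → 2 // 2 = 1. Stack: [1]
LOAD_FAST_LOAD_FAST c,b → push 21,15. Stack: [1, 21, 15]
BINARY_OP - → 21 - 15 = 6. Stack: [1, 6]
BINARY_OP ^ → 1 ^ 6 = 7. Stack: [7]
STORE_FAST k → k=7. Stack: []
LOAD_FAST k → push 7. Stack: [7]
RETURN_VALUE → return 7.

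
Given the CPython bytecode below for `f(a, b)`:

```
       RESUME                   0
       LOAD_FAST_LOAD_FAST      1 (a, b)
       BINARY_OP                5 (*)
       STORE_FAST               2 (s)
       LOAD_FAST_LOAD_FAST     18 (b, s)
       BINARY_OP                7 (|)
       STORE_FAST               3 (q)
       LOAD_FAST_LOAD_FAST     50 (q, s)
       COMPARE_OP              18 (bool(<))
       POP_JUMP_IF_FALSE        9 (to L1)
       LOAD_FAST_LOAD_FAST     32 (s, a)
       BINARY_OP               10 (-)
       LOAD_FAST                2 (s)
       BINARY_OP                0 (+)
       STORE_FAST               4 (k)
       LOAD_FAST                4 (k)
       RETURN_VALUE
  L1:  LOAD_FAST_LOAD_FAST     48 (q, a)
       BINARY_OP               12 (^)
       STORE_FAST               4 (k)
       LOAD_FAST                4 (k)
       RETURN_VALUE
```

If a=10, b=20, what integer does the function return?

214

LOAD_FAST_LOAD_FAST a,b → push 10,20. Stack: [10, 20]
BINARY_OP * → 10 * 20 = 200. Stack: [200]
STORE_FAST s → s=200. Stack: []
LOAD_FAST_LOAD_FAST b,s → push 20,200. Stack: [20, 200]
BINARY_OP | → 20 | 200 = 220. Stack: [220]
STORE_FAST q → q=220. Stack: []
LOAD_FAST_LOAD_FAST q,s → push 220,200. Stack: [220, 200]
COMPARE_OP bool(<) → 220 vs 200 = False. Stack: [False]
POP_JUMP_IF_FALSE → pop False; jump. Stack: []
LOAD_FAST_LOAD_FAST q,a → push 220,10. Stack: [220, 10]
BINARY_OP ^ → 220 ^ 10 = 214. Stack: [214]
STORE_FAST k → k=214. Stack: []
LOAD_FAST k → push 214. Stack: [214]
RETURN_VALUE → return 214.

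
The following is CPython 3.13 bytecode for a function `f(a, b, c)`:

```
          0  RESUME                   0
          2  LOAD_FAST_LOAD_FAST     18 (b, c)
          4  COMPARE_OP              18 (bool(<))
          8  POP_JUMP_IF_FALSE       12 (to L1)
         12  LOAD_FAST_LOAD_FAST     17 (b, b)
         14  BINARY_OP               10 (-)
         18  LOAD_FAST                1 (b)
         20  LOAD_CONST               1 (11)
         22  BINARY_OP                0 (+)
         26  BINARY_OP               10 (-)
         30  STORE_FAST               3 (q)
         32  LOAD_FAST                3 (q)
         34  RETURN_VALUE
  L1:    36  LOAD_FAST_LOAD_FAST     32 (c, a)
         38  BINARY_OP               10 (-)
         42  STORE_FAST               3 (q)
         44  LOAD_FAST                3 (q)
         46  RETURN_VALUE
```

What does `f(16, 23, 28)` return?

LOAD_FAST_LOAD_FAST b,c → push 23,28. Stack: [23, 28]
COMPARE_OP bool(<) → 23 vs 28 = True. Stack: [True]
POP_JUMP_IF_FALSE → pop True; no jump. Stack: []
LOAD_FAST_LOAD_FAST b,b → push 23,23. Stack: [23, 23]
BINARY_OP - → 23 - 23 = 0. Stack: [0]
LOAD_FAST b → push 23. Stack: [0, 23]
LOAD_CONST → push 11. Stack: [0, 23, 11]
BINARY_OP + → 23 + 11 = 34. Stack: [0, 34]
BINARY_OP - → 0 - 34 = -34. Stack: [-34]
STORE_FAST q → q=-34. Stack: []
LOAD_FAST q → push -34. Stack: [-34]
RETURN_VALUE → return -34.

-34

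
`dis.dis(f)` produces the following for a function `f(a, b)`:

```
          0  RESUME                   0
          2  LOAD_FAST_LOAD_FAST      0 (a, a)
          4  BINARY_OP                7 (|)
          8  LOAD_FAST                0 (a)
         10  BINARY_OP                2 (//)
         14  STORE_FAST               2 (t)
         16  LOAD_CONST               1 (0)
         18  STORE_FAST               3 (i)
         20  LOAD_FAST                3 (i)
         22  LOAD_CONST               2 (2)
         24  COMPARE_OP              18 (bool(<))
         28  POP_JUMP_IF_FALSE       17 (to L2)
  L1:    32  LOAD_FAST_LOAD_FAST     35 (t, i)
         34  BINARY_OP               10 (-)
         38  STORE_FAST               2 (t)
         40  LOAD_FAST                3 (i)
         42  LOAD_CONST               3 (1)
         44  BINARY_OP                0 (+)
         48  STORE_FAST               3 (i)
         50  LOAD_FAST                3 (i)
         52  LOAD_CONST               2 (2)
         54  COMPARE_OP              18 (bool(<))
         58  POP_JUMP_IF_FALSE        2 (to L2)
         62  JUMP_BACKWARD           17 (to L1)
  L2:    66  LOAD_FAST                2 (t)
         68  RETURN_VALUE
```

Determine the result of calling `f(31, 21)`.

LOAD_FAST_LOAD_FAST a,a → push 31,31. Stack: [31, 31]
BINARY_OP | → 31 | 31 = 31. Stack: [31]
LOAD_FAST a → push 31. Stack: [31, 31]
BINARY_OP // → 31 // 31 = 1. Stack: [1]
STORE_FAST t → t=1. Stack: []
LOAD_CONST → push 0. Stack: [0]
STORE_FAST i → i=0. Stack: []
LOAD_FAST i → push 0. Stack: [0]
LOAD_CONST → push 2. Stack: [0, 2]
COMPARE_OP bool(<) → 0 vs 2 = True. Stack: [True]
POP_JUMP_IF_FALSE → pop True; no jump. Stack: []
LOAD_FAST_LOAD_FAST t,i → push 1,0. Stack: [1, 0]
BINARY_OP - → 1 - 0 = 1. Stack: [1]
STORE_FAST t → t=1. Stack: []
LOAD_FAST i → push 0. Stack: [0]
LOAD_CONST → push 1. Stack: [0, 1]
BINARY_OP + → 0 + 1 = 1. Stack: [1]
STORE_FAST i → i=1. Stack: []
LOAD_FAST i → push 1. Stack: [1]
LOAD_CONST → push 2. Stack: [1, 2]
COMPARE_OP bool(<) → 1 vs 2 = True. Stack: [True]
POP_JUMP_IF_FALSE → pop True; no jump. Stack: []
LOAD_FAST_LOAD_FAST t,i → push 1,1. Stack: [1, 1]
BINARY_OP - → 1 - 1 = 0. Stack: [0]
STORE_FAST t → t=0. Stack: []
LOAD_FAST i → push 1. Stack: [1]
LOAD_CONST → push 1. Stack: [1, 1]
BINARY_OP + → 1 + 1 = 2. Stack: [2]
STORE_FAST i → i=2. Stack: []
LOAD_FAST i → push 2. Stack: [2]
LOAD_CONST → push 2. Stack: [2, 2]
COMPARE_OP bool(<) → 2 vs 2 = False. Stack: [False]
POP_JUMP_IF_FALSE → pop False; jump. Stack: []
LOAD_FAST t → push 0. Stack: [0]
RETURN_VALUE → return 0.

0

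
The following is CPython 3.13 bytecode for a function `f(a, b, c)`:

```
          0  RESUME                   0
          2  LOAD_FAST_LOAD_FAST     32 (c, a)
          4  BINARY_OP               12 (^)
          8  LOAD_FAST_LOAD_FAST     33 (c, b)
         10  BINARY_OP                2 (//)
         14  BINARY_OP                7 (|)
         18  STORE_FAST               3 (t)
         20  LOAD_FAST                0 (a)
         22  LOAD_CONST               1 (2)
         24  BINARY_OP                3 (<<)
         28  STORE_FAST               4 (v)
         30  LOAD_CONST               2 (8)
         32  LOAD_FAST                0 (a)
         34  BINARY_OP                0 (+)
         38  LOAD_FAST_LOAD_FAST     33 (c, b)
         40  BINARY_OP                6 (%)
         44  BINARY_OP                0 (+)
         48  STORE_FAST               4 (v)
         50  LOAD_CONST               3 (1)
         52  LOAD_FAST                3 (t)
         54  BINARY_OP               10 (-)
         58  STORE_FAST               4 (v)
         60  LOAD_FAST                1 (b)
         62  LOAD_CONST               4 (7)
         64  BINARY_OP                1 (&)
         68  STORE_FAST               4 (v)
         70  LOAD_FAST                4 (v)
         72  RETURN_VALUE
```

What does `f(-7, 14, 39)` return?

6

LOAD_FAST_LOAD_FAST c,a → push 39,-7. Stack: [39, -7]
BINARY_OP ^ → 39 ^ -7 = -34. Stack: [-34]
LOAD_FAST_LOAD_FAST c,b → push 39,14. Stack: [-34, 39, 14]
BINARY_OP // → 39 // 14 = 2. Stack: [-34, 2]
BINARY_OP | → -34 | 2 = -34. Stack: [-34]
STORE_FAST t → t=-34. Stack: []
LOAD_FAST a → push -7. Stack: [-7]
LOAD_CONST → push 2. Stack: [-7, 2]
BINARY_OP << → -7 << 2 = -28. Stack: [-28]
STORE_FAST v → v=-28. Stack: []
LOAD_CONST → push 8. Stack: [8]
LOAD_FAST a → push -7. Stack: [8, -7]
BINARY_OP + → 8 + -7 = 1. Stack: [1]
LOAD_FAST_LOAD_FAST c,b → push 39,14. Stack: [1, 39, 14]
BINARY_OP % → 39 % 14 = 11. Stack: [1, 11]
BINARY_OP + → 1 + 11 = 12. Stack: [12]
STORE_FAST v → v=12. Stack: []
LOAD_CONST → push 1. Stack: [1]
LOAD_FAST t → push -34. Stack: [1, -34]
BINARY_OP - → 1 - -34 = 35. Stack: [35]
STORE_FAST v → v=35. Stack: []
LOAD_FAST b → push 14. Stack: [14]
LOAD_CONST → push 7. Stack: [14, 7]
BINARY_OP & → 14 & 7 = 6. Stack: [6]
STORE_FAST v → v=6. Stack: []
LOAD_FAST v → push 6. Stack: [6]
RETURN_VALUE → return 6.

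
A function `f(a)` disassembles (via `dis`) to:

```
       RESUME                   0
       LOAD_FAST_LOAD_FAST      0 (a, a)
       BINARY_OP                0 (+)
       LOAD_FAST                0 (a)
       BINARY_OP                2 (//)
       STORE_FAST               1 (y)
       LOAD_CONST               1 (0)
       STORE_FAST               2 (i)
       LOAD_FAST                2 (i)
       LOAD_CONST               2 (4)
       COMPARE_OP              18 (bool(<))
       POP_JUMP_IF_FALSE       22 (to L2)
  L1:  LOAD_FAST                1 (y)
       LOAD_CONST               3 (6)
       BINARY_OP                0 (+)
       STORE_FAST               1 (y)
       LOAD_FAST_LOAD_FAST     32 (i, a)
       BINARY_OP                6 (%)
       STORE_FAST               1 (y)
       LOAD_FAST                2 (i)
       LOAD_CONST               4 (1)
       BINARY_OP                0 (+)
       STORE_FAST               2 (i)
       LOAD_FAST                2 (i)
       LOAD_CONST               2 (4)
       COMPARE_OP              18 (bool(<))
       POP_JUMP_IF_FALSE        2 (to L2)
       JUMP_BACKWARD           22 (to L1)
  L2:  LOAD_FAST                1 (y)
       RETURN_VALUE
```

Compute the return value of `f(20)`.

LOAD_FAST_LOAD_FAST a,a → push 20,20
BINARY_OP + → 20 + 20 = 40
LOAD_FAST a → push 20
BINARY_OP // → 40 // 20 = 2
STORE_FAST y → y=2
LOAD_CONST → push 0
STORE_FAST i → i=0
LOAD_FAST i → push 0
LOAD_CONST → push 4
COMPARE_OP bool(<) → 0 vs 4 = True
POP_JUMP_IF_FALSE → pop True; no jump
LOAD_FAST y → push 2
LOAD_CONST → push 6
BINARY_OP + → 2 + 6 = 8
STORE_FAST y → y=8
LOAD_FAST_LOAD_FAST i,a → push 0,20
BINARY_OP % → 0 % 20 = 0
STORE_FAST y → y=0
LOAD_FAST i → push 0
LOAD_CONST → push 1
BINARY_OP + → 0 + 1 = 1
STORE_FAST i → i=1
LOAD_FAST i → push 1
LOAD_CONST → push 4
COMPARE_OP bool(<) → 1 vs 4 = True
POP_JUMP_IF_FALSE → pop True; no jump
LOAD_FAST y → push 0
LOAD_CONST → push 6
BINARY_OP + → 0 + 6 = 6
STORE_FAST y → y=6
LOAD_FAST_LOAD_FAST i,a → push 1,20
BINARY_OP % → 1 % 20 = 1
STORE_FAST y → y=1
LOAD_FAST i → push 1
LOAD_CONST → push 1
BINARY_OP + → 1 + 1 = 2
STORE_FAST i → i=2
LOAD_FAST i → push 2
LOAD_CONST → push 4
COMPARE_OP bool(<) → 2 vs 4 = True
POP_JUMP_IF_FALSE → pop True; no jump
LOAD_FAST y → push 1
LOAD_CONST → push 6
BINARY_OP + → 1 + 6 = 7
STORE_FAST y → y=7
LOAD_FAST_LOAD_FAST i,a → push 2,20
BINARY_OP % → 2 % 20 = 2
STORE_FAST y → y=2
LOAD_FAST i → push 2
LOAD_CONST → push 1
BINARY_OP + → 2 + 1 = 3
STORE_FAST i → i=3
LOAD_FAST i → push 3
LOAD_CONST → push 4
COMPARE_OP bool(<) → 3 vs 4 = True
POP_JUMP_IF_FALSE → pop True; no jump
LOAD_FAST y → push 2
LOAD_CONST → push 6
BINARY_OP + → 2 + 6 = 8
STORE_FAST y → y=8
LOAD_FAST_LOAD_FAST i,a → push 3,20
BINARY_OP % → 3 % 20 = 3
STORE_FAST y → y=3
LOAD_FAST i → push 3
LOAD_CONST → push 1
BINARY_OP + → 3 + 1 = 4
STORE_FAST i → i=4
LOAD_FAST i → push 4
LOAD_CONST → push 4
COMPARE_OP bool(<) → 4 vs 4 = False
POP_JUMP_IF_FALSE → pop False; jump
LOAD_FAST y → push 3
RETURN_VALUE → return 3.

3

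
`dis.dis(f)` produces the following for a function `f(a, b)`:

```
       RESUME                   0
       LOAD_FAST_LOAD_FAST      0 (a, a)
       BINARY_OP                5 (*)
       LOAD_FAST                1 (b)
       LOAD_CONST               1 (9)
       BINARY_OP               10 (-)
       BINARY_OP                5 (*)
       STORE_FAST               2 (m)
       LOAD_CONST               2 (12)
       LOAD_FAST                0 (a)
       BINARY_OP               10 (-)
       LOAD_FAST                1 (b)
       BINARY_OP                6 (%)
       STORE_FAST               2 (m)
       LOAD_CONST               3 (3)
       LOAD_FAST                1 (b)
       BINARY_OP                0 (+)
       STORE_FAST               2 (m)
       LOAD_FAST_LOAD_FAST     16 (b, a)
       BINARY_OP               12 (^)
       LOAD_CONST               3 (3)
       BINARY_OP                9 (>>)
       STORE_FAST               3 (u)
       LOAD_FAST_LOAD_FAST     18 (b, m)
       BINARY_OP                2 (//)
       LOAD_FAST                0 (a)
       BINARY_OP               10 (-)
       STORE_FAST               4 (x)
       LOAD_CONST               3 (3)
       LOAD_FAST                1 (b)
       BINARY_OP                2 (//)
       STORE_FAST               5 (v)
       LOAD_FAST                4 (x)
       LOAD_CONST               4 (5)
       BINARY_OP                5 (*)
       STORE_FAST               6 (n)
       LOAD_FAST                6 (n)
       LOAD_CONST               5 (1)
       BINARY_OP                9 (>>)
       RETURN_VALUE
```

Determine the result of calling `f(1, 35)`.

-3

LOAD_FAST_LOAD_FAST a,a → push 1,1. Stack: [1, 1]
BINARY_OP * → 1 * 1 = 1. Stack: [1]
LOAD_FAST b → push 35. Stack: [1, 35]
LOAD_CONST → push 9. Stack: [1, 35, 9]
BINARY_OP - → 35 - 9 = 26. Stack: [1, 26]
BINARY_OP * → 1 * 26 = 26. Stack: [26]
STORE_FAST m → m=26. Stack: []
LOAD_CONST → push 12. Stack: [12]
LOAD_FAST a → push 1. Stack: [12, 1]
BINARY_OP - → 12 - 1 = 11. Stack: [11]
LOAD_FAST b → push 35. Stack: [11, 35]
BINARY_OP % → 11 % 35 = 11. Stack: [11]
STORE_FAST m → m=11. Stack: []
LOAD_CONST → push 3. Stack: [3]
LOAD_FAST b → push 35. Stack: [3, 35]
BINARY_OP + → 3 + 35 = 38. Stack: [38]
STORE_FAST m → m=38. Stack: []
LOAD_FAST_LOAD_FAST b,a → push 35,1. Stack: [35, 1]
BINARY_OP ^ → 35 ^ 1 = 34. Stack: [34]
LOAD_CONST → push 3. Stack: [34, 3]
BINARY_OP >> → 34 >> 3 = 4. Stack: [4]
STORE_FAST u → u=4. Stack: []
LOAD_FAST_LOAD_FAST b,m → push 35,38. Stack: [35, 38]
BINARY_OP // → 35 // 38 = 0. Stack: [0]
LOAD_FAST a → push 1. Stack: [0, 1]
BINARY_OP - → 0 - 1 = -1. Stack: [-1]
STORE_FAST x → x=-1. Stack: []
LOAD_CONST → push 3. Stack: [3]
LOAD_FAST b → push 35. Stack: [3, 35]
BINARY_OP // → 3 // 35 = 0. Stack: [0]
STORE_FAST v → v=0. Stack: []
LOAD_FAST x → push -1. Stack: [-1]
LOAD_CONST → push 5. Stack: [-1, 5]
BINARY_OP * → -1 * 5 = -5. Stack: [-5]
STORE_FAST n → n=-5. Stack: []
LOAD_FAST n → push -5. Stack: [-5]
LOAD_CONST → push 1. Stack: [-5, 1]
BINARY_OP >> → -5 >> 1 = -3. Stack: [-3]
RETURN_VALUE → return -3.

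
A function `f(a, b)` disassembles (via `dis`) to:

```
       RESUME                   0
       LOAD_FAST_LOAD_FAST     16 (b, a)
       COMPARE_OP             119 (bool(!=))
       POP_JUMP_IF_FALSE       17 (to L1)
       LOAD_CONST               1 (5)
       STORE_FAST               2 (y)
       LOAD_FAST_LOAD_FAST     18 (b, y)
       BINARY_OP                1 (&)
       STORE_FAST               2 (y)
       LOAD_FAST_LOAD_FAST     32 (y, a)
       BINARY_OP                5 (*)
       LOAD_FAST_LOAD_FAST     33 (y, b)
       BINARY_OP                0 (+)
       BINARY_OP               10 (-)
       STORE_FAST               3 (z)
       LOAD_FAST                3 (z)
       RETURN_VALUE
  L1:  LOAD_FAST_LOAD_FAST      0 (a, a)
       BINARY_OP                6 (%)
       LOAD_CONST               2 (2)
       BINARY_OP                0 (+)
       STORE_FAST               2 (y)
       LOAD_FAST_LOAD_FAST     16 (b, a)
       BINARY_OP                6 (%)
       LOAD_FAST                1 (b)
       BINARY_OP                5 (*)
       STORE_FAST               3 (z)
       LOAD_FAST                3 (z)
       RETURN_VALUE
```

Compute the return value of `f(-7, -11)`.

LOAD_FAST_LOAD_FAST b,a → push -11,-7. Stack: [-11, -7]
COMPARE_OP bool(!=) → -11 vs -7 = True. Stack: [True]
POP_JUMP_IF_FALSE → pop True; no jump. Stack: []
LOAD_CONST → push 5. Stack: [5]
STORE_FAST y → y=5. Stack: []
LOAD_FAST_LOAD_FAST b,y → push -11,5. Stack: [-11, 5]
BINARY_OP & → -11 & 5 = 5. Stack: [5]
STORE_FAST y → y=5. Stack: []
LOAD_FAST_LOAD_FAST y,a → push 5,-7. Stack: [5, -7]
BINARY_OP * → 5 * -7 = -35. Stack: [-35]
LOAD_FAST_LOAD_FAST y,b → push 5,-11. Stack: [-35, 5, -11]
BINARY_OP + → 5 + -11 = -6. Stack: [-35, -6]
BINARY_OP - → -35 - -6 = -29. Stack: [-29]
STORE_FAST z → z=-29. Stack: []
LOAD_FAST z → push -29. Stack: [-29]
RETURN_VALUE → return -29.

-29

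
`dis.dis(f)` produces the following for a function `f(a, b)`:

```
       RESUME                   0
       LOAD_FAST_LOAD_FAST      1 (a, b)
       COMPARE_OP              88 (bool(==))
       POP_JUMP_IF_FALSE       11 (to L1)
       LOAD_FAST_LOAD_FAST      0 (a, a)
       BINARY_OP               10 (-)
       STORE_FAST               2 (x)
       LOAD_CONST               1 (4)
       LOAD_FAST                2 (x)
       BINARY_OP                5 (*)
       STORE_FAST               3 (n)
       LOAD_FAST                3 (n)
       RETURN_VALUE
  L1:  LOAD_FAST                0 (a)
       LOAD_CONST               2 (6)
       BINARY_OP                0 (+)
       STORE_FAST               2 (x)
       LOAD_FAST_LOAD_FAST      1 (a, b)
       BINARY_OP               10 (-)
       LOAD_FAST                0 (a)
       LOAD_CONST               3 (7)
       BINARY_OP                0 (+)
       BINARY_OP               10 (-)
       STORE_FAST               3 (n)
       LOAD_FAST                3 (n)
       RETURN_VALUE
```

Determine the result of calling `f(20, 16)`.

-23

LOAD_FAST_LOAD_FAST a,b → push 20,16. Stack: [20, 16]
COMPARE_OP bool(==) → 20 vs 16 = False. Stack: [False]
POP_JUMP_IF_FALSE → pop False; jump. Stack: []
LOAD_FAST a → push 20. Stack: [20]
LOAD_CONST → push 6. Stack: [20, 6]
BINARY_OP + → 20 + 6 = 26. Stack: [26]
STORE_FAST x → x=26. Stack: []
LOAD_FAST_LOAD_FAST a,b → push 20,16. Stack: [20, 16]
BINARY_OP - → 20 - 16 = 4. Stack: [4]
LOAD_FAST a → push 20. Stack: [4, 20]
LOAD_CONST → push 7. Stack: [4, 20, 7]
BINARY_OP + → 20 + 7 = 27. Stack: [4, 27]
BINARY_OP - → 4 - 27 = -23. Stack: [-23]
STORE_FAST n → n=-23. Stack: []
LOAD_FAST n → push -23. Stack: [-23]
RETURN_VALUE → return -23.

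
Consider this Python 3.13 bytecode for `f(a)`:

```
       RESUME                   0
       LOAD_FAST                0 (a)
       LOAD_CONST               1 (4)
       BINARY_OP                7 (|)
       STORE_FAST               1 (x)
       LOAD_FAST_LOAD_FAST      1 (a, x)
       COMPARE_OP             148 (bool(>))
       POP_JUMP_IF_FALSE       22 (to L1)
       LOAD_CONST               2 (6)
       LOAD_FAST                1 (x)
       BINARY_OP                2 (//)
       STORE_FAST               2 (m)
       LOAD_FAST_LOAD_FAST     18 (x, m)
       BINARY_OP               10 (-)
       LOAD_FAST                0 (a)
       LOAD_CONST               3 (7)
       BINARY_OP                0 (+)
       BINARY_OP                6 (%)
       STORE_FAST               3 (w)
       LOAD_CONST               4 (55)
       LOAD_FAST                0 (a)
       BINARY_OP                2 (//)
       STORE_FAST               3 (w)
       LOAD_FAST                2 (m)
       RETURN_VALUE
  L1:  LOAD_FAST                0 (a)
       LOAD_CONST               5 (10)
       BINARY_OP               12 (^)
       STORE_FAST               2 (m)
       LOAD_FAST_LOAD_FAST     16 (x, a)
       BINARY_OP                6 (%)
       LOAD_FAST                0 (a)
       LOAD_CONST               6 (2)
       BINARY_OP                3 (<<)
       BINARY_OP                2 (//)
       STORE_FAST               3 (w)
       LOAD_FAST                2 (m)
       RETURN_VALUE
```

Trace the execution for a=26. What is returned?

LOAD_FAST a → push 26. Stack: [26]
LOAD_CONST → push 4. Stack: [26, 4]
BINARY_OP | → 26 | 4 = 30. Stack: [30]
STORE_FAST x → x=30. Stack: []
LOAD_FAST_LOAD_FAST a,x → push 26,30. Stack: [26, 30]
COMPARE_OP bool(>) → 26 vs 30 = False. Stack: [False]
POP_JUMP_IF_FALSE → pop False; jump. Stack: []
LOAD_FAST a → push 26. Stack: [26]
LOAD_CONST → push 10. Stack: [26, 10]
BINARY_OP ^ → 26 ^ 10 = 16. Stack: [16]
STORE_FAST m → m=16. Stack: []
LOAD_FAST_LOAD_FAST x,a → push 30,26. Stack: [30, 26]
BINARY_OP % → 30 % 26 = 4. Stack: [4]
LOAD_FAST a → push 26. Stack: [4, 26]
LOAD_CONST → push 2. Stack: [4, 26, 2]
BINARY_OP << → 26 << 2 = 104. Stack: [4, 104]
BINARY_OP // → 4 // 104 = 0. Stack: [0]
STORE_FAST w → w=0. Stack: []
LOAD_FAST m → push 16. Stack: [16]
RETURN_VALUE → return 16.

16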